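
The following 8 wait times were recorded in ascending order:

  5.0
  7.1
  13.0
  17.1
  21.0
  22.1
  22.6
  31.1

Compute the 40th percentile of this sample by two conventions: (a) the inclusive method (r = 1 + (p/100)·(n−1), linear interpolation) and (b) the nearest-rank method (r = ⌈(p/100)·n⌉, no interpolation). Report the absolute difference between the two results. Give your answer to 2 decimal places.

n = 8.
(a) r = 3.8; between ranks 3 (13.0) and 4 (17.1): 16.28.
(b) the nearest-rank method: rank 4 → 17.1.
|16.28 − 17.1| = 0.82.

0.82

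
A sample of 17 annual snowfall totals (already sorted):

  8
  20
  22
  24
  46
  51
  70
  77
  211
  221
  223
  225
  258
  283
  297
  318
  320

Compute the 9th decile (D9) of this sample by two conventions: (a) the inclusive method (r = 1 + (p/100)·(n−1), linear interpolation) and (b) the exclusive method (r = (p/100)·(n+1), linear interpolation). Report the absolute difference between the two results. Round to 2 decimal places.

n = 17.
(a) r = 15.4; between ranks 15 (297) and 16 (318): 305.4.
(b) r = 16.2; between ranks 16 (318) and 17 (320): 318.4.
|305.4 − 318.4| = 13.

13.00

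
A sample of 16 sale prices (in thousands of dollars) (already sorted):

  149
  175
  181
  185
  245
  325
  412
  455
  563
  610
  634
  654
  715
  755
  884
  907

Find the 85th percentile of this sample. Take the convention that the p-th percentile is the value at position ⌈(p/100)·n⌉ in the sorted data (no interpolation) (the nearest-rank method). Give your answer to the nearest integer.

n = 16.
Position = ⌈85/100 · 16⌉ = ⌈13.6⌉ = 14.
The value at rank 14 is 755.

755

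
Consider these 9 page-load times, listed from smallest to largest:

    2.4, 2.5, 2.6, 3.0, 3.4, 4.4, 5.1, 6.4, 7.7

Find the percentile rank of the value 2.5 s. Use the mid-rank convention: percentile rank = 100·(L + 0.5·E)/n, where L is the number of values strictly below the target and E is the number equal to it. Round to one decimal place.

16.7

Count below 2.5: L = 1; count equal: E = 1; n = 9.
Percentile rank = 100·(1 + 0.5·1)/9 = 100·1.5/9 = 16.67.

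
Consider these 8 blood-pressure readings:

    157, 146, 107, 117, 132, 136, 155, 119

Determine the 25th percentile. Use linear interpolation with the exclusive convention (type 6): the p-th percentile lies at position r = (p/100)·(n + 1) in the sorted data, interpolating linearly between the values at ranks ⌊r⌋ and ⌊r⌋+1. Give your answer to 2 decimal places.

117.50

Sorted: 107, 117, 119, 132, 136, 146, 155, 157.
n = 8.
r = (25/100)·(8 + 1) = 2.25.
Rank 2 is 117 and rank 3 is 119.
Interpolate: 117 + 0.25·(119 − 117) = 117 + 0.25·2 = 117.5.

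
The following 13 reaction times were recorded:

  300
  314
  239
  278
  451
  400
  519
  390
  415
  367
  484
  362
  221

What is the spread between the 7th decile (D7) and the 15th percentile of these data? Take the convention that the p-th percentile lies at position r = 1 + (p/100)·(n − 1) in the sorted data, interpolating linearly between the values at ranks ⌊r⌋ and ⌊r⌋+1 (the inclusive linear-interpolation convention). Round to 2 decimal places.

135.80

Sorted: 221, 239, 278, 300, 314, 362, 367, 390, 400, 415, 451, 484, 519.
n = 13.
P15: r = 2.8; ranks 2–3 are 239, 278; interpolating gives 270.2.
P70: r = 9.4; ranks 9–10 are 400, 415; interpolating gives 406.
Difference: 406 − 270.2 = 135.8.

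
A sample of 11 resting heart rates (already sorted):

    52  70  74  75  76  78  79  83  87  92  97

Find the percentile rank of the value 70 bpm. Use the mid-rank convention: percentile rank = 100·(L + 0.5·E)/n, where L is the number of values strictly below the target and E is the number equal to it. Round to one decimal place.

Count below 70: L = 1; count equal: E = 1; n = 11.
Percentile rank = 100·(1 + 0.5·1)/11 = 100·1.5/11 = 13.64.

13.6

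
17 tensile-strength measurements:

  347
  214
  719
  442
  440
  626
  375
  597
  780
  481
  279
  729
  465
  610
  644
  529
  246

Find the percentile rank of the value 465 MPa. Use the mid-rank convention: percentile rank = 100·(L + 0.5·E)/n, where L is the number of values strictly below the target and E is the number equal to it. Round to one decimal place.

44.1

Sorted: 214, 246, 279, 347, 375, 440, 442, 465, 481, 529, 597, 610, 626, 644, 719, 729, 780.
Count below 465: L = 7; count equal: E = 1; n = 17.
Percentile rank = 100·(7 + 0.5·1)/17 = 100·7.5/17 = 44.12.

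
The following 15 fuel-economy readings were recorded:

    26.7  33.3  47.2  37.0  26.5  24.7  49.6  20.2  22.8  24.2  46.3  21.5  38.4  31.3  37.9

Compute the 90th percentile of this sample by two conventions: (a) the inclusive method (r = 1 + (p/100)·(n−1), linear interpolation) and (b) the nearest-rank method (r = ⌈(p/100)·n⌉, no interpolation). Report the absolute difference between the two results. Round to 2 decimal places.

Sorted: 20.2, 21.5, 22.8, 24.2, 24.7, 26.5, 26.7, 31.3, 33.3, 37.0, 37.9, 38.4, 46.3, 47.2, 49.6.
n = 15.
(a) r = 13.6; between ranks 13 (46.3) and 14 (47.2): 46.84.
(b) the nearest-rank method: rank 14 → 47.2.
|46.84 − 47.2| = 0.36.

0.36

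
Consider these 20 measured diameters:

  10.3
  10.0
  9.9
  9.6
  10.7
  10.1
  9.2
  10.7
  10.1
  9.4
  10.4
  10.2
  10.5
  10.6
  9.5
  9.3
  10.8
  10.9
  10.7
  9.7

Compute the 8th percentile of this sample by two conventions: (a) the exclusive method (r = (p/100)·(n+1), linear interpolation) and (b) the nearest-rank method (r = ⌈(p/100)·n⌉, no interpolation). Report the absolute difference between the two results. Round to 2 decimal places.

0.03

Sorted: 9.2, 9.3, 9.4, 9.5, 9.6, 9.7, 9.9, 10.0, 10.1, 10.1, 10.2, 10.3, 10.4, 10.5, 10.6, 10.7, 10.7, 10.7, 10.8, 10.9.
n = 20.
(a) r = 1.68; between ranks 1 (9.2) and 2 (9.3): 9.268.
(b) the nearest-rank method: rank 2 → 9.3.
|9.268 − 9.3| = 0.032.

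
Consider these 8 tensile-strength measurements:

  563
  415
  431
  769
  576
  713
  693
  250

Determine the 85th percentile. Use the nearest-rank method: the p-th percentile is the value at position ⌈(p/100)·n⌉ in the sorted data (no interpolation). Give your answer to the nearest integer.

Sorted: 250, 415, 431, 563, 576, 693, 713, 769.
n = 8.
Position = ⌈85/100 · 8⌉ = ⌈6.8⌉ = 7.
The value at rank 7 is 713.

713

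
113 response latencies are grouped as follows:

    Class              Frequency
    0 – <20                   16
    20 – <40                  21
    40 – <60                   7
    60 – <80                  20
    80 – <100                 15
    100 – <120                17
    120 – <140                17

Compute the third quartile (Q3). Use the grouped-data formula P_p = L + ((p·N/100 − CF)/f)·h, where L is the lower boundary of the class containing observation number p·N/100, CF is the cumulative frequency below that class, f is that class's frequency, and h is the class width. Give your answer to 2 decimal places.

106.76

N = 113; target position k = 75/100 · 113 = 84.75.
Cumulative frequencies: 16, 37, 44, 64, 79, 96, 113.
Observation 84.75 falls in the class 100 – <120.
L = 100, CF = 79, f = 17, h = 20.
P75 = 100 + ((84.75 − 79)/17)·20 = 100 + 6.76471 = 106.765.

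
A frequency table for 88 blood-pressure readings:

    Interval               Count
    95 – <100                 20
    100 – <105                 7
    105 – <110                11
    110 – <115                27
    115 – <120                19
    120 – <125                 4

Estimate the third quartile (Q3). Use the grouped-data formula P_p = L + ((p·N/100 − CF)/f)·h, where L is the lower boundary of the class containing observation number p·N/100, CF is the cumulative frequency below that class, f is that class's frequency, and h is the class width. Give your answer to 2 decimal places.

N = 88; target position k = 75/100 · 88 = 66.
Cumulative frequencies: 20, 27, 38, 65, 84, 88.
Observation 66 falls in the class 115 – <120.
L = 115, CF = 65, f = 19, h = 5.
P75 = 115 + ((66 − 65)/19)·5 = 115 + 0.263158 = 115.263.

115.26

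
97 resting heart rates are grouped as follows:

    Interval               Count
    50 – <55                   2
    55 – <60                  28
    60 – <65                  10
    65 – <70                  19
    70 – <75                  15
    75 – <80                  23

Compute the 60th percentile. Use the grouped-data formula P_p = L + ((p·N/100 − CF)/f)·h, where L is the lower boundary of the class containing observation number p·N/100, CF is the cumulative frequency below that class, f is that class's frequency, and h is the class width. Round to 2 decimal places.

N = 97; target position k = 60/100 · 97 = 58.2.
Cumulative frequencies: 2, 30, 40, 59, 74, 97.
Observation 58.2 falls in the class 65 – <70.
L = 65, CF = 40, f = 19, h = 5.
P60 = 65 + ((58.2 − 40)/19)·5 = 65 + 4.78947 = 69.7895.

69.79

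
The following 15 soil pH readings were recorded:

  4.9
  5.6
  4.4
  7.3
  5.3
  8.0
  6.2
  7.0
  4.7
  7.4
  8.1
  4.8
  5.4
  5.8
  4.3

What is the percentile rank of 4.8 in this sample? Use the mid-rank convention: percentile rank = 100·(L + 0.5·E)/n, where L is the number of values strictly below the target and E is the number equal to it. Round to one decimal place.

23.3

Sorted: 4.3, 4.4, 4.7, 4.8, 4.9, 5.3, 5.4, 5.6, 5.8, 6.2, 7.0, 7.3, 7.4, 8.0, 8.1.
Count below 4.8: L = 3; count equal: E = 1; n = 15.
Percentile rank = 100·(3 + 0.5·1)/15 = 100·3.5/15 = 23.33.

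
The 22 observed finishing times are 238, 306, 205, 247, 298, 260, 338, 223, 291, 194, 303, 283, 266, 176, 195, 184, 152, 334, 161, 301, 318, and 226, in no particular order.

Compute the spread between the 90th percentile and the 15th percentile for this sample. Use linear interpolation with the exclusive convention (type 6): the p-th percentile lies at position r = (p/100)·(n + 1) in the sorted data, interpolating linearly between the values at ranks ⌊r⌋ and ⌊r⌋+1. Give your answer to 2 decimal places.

Sorted: 152, 161, 176, 184, 194, 195, 205, 223, 226, 238, 247, 260, 266, 283, 291, 298, 301, 303, 306, 318, 334, 338.
n = 22.
P15: r = 3.45; ranks 3–4 are 176, 184; interpolating gives 179.6.
P90: r = 20.7; ranks 20–21 are 318, 334; interpolating gives 329.2.
Difference: 329.2 − 179.6 = 149.6.

149.60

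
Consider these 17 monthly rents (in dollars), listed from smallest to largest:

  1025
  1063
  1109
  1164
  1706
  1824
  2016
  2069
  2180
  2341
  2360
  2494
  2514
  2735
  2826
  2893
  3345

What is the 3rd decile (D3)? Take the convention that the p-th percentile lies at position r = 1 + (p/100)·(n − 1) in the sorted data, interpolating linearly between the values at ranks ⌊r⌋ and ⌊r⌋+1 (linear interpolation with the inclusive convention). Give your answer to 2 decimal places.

1800.40

n = 17.
r = 1 + (30/100)·(17 − 1) = 1 + 4.8 = 5.8.
Rank 5 is 1706 and rank 6 is 1824.
Interpolate: 1706 + 0.8·(1824 − 1706) = 1706 + 0.8·118 = 1800.4.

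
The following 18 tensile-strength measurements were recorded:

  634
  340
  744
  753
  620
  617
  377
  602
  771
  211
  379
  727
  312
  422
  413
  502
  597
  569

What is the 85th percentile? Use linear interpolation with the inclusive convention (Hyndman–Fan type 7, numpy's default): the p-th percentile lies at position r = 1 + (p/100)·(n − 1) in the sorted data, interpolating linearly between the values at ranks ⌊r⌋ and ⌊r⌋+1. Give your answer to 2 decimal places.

734.65

Sorted: 211, 312, 340, 377, 379, 413, 422, 502, 569, 597, 602, 617, 620, 634, 727, 744, 753, 771.
n = 18.
r = 1 + (85/100)·(18 − 1) = 1 + 14.45 = 15.45.
Rank 15 is 727 and rank 16 is 744.
Interpolate: 727 + 0.45·(744 − 727) = 727 + 0.45·17 = 734.65.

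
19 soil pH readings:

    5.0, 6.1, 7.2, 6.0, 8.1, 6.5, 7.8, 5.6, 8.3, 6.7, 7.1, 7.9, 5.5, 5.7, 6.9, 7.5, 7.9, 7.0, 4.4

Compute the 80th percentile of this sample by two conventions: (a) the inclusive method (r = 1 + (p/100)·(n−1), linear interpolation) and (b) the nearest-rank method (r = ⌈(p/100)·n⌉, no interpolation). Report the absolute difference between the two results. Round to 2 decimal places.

0.06

Sorted: 4.4, 5.0, 5.5, 5.6, 5.7, 6.0, 6.1, 6.5, 6.7, 6.9, 7.0, 7.1, 7.2, 7.5, 7.8, 7.9, 7.9, 8.1, 8.3.
n = 19.
(a) r = 15.4; between ranks 15 (7.8) and 16 (7.9): 7.84.
(b) the nearest-rank method: rank 16 → 7.9.
|7.84 − 7.9| = 0.06.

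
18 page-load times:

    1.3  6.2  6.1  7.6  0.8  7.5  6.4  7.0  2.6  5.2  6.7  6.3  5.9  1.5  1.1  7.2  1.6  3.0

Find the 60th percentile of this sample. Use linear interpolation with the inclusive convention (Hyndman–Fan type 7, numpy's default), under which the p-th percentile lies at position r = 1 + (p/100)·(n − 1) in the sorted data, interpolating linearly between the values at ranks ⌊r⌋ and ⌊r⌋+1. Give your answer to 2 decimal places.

Sorted: 0.8, 1.1, 1.3, 1.5, 1.6, 2.6, 3.0, 5.2, 5.9, 6.1, 6.2, 6.3, 6.4, 6.7, 7.0, 7.2, 7.5, 7.6.
n = 18.
r = 1 + (60/100)·(18 − 1) = 1 + 10.2 = 11.2.
Rank 11 is 6.2 and rank 12 is 6.3.
Interpolate: 6.2 + 0.2·(6.3 − 6.2) = 6.2 + 0.2·0.1 = 6.22.

6.22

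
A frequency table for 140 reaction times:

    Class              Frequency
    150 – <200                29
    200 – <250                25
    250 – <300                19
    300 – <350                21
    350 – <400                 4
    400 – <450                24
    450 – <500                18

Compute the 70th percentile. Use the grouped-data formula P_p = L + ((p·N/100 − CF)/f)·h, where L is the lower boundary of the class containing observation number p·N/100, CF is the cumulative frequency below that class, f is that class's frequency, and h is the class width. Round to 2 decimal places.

400.00

N = 140; target position k = 70/100 · 140 = 98.
Cumulative frequencies: 29, 54, 73, 94, 98, 122, 140.
Observation 98 falls in the class 350 – <400.
L = 350, CF = 94, f = 4, h = 50.
P70 = 350 + ((98 − 94)/4)·50 = 350 + 50 = 400.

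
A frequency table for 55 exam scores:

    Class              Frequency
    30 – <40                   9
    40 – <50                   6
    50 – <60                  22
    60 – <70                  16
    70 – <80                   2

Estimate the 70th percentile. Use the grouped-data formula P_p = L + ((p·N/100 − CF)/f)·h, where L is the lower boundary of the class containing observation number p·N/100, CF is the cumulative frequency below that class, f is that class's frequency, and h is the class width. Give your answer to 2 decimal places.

60.94

N = 55; target position k = 70/100 · 55 = 38.5.
Cumulative frequencies: 9, 15, 37, 53, 55.
Observation 38.5 falls in the class 60 – <70.
L = 60, CF = 37, f = 16, h = 10.
P70 = 60 + ((38.5 − 37)/16)·10 = 60 + 0.9375 = 60.9375.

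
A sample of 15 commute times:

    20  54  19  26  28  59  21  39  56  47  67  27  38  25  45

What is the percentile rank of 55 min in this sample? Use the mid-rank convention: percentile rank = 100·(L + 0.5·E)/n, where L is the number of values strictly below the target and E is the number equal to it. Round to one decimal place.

Sorted: 19, 20, 21, 25, 26, 27, 28, 38, 39, 45, 47, 54, 56, 59, 67.
Count below 55: L = 12; count equal: E = 0; n = 15.
Percentile rank = 100·(12 + 0.5·0)/15 = 100·12/15 = 80.

80.0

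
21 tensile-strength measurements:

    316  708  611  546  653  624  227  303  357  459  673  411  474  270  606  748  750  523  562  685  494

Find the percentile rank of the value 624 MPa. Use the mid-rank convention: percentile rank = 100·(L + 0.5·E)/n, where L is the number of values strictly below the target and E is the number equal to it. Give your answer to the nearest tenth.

Sorted: 227, 270, 303, 316, 357, 411, 459, 474, 494, 523, 546, 562, 606, 611, 624, 653, 673, 685, 708, 748, 750.
Count below 624: L = 14; count equal: E = 1; n = 21.
Percentile rank = 100·(14 + 0.5·1)/21 = 100·14.5/21 = 69.05.

69.0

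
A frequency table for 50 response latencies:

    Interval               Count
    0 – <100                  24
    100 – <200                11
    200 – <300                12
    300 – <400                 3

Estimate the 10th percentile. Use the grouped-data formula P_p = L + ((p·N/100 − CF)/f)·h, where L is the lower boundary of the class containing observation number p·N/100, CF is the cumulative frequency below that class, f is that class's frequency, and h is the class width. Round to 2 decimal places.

N = 50; target position k = 10/100 · 50 = 5.
Cumulative frequencies: 24, 35, 47, 50.
Observation 5 falls in the class 0 – <100.
L = 0, CF = 0, f = 24, h = 100.
P10 = 0 + ((5 − 0)/24)·100 = 0 + 20.8333 = 20.8333.

20.83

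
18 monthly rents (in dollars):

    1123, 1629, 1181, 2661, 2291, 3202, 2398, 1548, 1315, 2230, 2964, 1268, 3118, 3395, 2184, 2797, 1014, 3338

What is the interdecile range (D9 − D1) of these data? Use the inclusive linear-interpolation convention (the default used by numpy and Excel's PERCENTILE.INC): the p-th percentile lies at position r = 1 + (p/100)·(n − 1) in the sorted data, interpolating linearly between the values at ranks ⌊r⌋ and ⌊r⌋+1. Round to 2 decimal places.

Sorted: 1014, 1123, 1181, 1268, 1315, 1548, 1629, 2184, 2230, 2291, 2398, 2661, 2797, 2964, 3118, 3202, 3338, 3395.
n = 18.
P10: r = 2.7; ranks 2–3 are 1123, 1181; interpolating gives 1163.6.
P90: r = 16.3; ranks 16–17 are 3202, 3338; interpolating gives 3242.8.
Difference: 3242.8 − 1163.6 = 2079.2.

2079.20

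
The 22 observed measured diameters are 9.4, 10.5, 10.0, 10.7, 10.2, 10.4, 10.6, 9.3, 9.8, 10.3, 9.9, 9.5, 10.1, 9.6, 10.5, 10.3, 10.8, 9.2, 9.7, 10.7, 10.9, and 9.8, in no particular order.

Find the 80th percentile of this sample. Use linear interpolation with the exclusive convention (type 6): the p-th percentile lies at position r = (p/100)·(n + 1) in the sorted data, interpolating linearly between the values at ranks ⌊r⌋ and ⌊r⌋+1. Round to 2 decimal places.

10.64

Sorted: 9.2, 9.3, 9.4, 9.5, 9.6, 9.7, 9.8, 9.8, 9.9, 10.0, 10.1, 10.2, 10.3, 10.3, 10.4, 10.5, 10.5, 10.6, 10.7, 10.7, 10.8, 10.9.
n = 22.
r = (80/100)·(22 + 1) = 18.4.
Rank 18 is 10.6 and rank 19 is 10.7.
Interpolate: 10.6 + 0.4·(10.7 − 10.6) = 10.6 + 0.4·0.1 = 10.64.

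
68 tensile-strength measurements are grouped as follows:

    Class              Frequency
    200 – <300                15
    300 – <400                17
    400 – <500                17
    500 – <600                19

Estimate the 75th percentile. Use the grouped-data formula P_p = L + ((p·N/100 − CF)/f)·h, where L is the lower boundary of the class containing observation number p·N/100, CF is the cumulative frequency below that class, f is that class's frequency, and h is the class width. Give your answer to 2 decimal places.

N = 68; target position k = 75/100 · 68 = 51.
Cumulative frequencies: 15, 32, 49, 68.
Observation 51 falls in the class 500 – <600.
L = 500, CF = 49, f = 19, h = 100.
P75 = 500 + ((51 − 49)/19)·100 = 500 + 10.5263 = 510.526.

510.53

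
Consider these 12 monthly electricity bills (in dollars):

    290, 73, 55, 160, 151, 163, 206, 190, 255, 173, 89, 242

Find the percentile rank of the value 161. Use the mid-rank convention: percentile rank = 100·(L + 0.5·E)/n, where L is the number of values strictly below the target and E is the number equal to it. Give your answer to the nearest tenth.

Sorted: 55, 73, 89, 151, 160, 163, 173, 190, 206, 242, 255, 290.
Count below 161: L = 5; count equal: E = 0; n = 12.
Percentile rank = 100·(5 + 0.5·0)/12 = 100·5/12 = 41.67.

41.7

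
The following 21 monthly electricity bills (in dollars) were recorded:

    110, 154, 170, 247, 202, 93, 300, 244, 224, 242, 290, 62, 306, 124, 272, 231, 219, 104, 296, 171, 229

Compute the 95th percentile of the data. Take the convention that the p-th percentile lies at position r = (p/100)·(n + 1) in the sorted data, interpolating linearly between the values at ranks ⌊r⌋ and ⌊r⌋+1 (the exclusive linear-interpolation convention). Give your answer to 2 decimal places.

Sorted: 62, 93, 104, 110, 124, 154, 170, 171, 202, 219, 224, 229, 231, 242, 244, 247, 272, 290, 296, 300, 306.
n = 21.
r = (95/100)·(21 + 1) = 20.9.
Rank 20 is 300 and rank 21 is 306.
Interpolate: 300 + 0.9·(306 − 300) = 300 + 0.9·6 = 305.4.

305.40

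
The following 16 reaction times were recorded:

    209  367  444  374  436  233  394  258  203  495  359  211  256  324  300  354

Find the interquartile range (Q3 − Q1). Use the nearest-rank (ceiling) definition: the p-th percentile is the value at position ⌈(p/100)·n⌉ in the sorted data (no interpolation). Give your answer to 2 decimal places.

Sorted: 203, 209, 211, 233, 256, 258, 300, 324, 354, 359, 367, 374, 394, 436, 444, 495.
n = 16.
P25: rank ⌈25/100·16⌉ = 4 → 233.
P75: rank ⌈75/100·16⌉ = 12 → 374.
Difference: 374 − 233 = 141.

141.00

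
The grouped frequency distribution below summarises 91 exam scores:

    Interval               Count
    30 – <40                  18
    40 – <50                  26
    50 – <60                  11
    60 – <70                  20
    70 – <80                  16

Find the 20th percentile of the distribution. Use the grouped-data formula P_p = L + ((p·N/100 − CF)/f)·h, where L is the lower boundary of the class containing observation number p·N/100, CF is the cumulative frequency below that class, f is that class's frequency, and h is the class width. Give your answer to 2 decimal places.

N = 91; target position k = 20/100 · 91 = 18.2.
Cumulative frequencies: 18, 44, 55, 75, 91.
Observation 18.2 falls in the class 40 – <50.
L = 40, CF = 18, f = 26, h = 10.
P20 = 40 + ((18.2 − 18)/26)·10 = 40 + 0.0769231 = 40.0769.

40.08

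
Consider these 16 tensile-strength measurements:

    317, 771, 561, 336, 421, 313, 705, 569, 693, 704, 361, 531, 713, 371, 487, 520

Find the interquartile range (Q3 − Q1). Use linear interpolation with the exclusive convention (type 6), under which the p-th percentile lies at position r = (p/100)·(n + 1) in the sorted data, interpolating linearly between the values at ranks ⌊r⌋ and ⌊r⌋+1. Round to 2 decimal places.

337.75

Sorted: 313, 317, 336, 361, 371, 421, 487, 520, 531, 561, 569, 693, 704, 705, 713, 771.
n = 16.
P25: r = 4.25; ranks 4–5 are 361, 371; interpolating gives 363.5.
P75: r = 12.75; ranks 12–13 are 693, 704; interpolating gives 701.25.
Difference: 701.25 − 363.5 = 337.75.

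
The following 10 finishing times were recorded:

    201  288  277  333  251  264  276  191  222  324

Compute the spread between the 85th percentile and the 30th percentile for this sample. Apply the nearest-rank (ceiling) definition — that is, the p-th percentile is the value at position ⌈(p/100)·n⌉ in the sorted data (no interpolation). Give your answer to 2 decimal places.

Sorted: 191, 201, 222, 251, 264, 276, 277, 288, 324, 333.
n = 10.
P30: rank ⌈30/100·10⌉ = 3 → 222.
P85: rank ⌈85/100·10⌉ = 9 → 324.
Difference: 324 − 222 = 102.

102.00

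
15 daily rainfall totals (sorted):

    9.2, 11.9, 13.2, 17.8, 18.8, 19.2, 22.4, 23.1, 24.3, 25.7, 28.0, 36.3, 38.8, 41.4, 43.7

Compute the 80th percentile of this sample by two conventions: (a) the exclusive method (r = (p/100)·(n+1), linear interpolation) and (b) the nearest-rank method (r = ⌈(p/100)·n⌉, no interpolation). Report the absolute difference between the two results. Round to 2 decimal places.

2.00

n = 15.
(a) r = 12.8; between ranks 12 (36.3) and 13 (38.8): 38.3.
(b) the nearest-rank method: rank 12 → 36.3.
|38.3 − 36.3| = 2.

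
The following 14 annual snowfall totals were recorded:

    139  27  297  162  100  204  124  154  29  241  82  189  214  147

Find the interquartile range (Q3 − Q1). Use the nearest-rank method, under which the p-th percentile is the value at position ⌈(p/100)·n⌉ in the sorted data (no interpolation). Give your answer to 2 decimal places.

104.00

Sorted: 27, 29, 82, 100, 124, 139, 147, 154, 162, 189, 204, 214, 241, 297.
n = 14.
P25: rank ⌈25/100·14⌉ = 4 → 100.
P75: rank ⌈75/100·14⌉ = 11 → 204.
Difference: 204 − 100 = 104.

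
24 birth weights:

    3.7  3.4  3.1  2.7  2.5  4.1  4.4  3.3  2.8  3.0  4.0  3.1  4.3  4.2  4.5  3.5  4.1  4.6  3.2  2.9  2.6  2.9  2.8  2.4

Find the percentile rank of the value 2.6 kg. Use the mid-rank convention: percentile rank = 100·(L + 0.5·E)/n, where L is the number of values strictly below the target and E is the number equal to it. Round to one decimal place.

10.4

Sorted: 2.4, 2.5, 2.6, 2.7, 2.8, 2.8, 2.9, 2.9, 3.0, 3.1, 3.1, 3.2, 3.3, 3.4, 3.5, 3.7, 4.0, 4.1, 4.1, 4.2, 4.3, 4.4, 4.5, 4.6.
Count below 2.6: L = 2; count equal: E = 1; n = 24.
Percentile rank = 100·(2 + 0.5·1)/24 = 100·2.5/24 = 10.42.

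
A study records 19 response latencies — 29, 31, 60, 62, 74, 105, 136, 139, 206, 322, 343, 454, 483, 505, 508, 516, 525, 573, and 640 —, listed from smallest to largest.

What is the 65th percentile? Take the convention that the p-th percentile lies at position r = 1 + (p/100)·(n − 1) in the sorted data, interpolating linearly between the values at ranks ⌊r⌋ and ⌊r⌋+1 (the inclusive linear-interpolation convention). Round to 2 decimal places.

n = 19.
r = 1 + (65/100)·(19 − 1) = 1 + 11.7 = 12.7.
Rank 12 is 454 and rank 13 is 483.
Interpolate: 454 + 0.7·(483 − 454) = 454 + 0.7·29 = 474.3.

474.30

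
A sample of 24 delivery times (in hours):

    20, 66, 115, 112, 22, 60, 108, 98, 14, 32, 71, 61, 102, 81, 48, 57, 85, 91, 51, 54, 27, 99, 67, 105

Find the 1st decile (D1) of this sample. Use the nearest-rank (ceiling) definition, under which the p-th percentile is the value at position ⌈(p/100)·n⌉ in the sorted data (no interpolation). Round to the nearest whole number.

22

Sorted: 14, 20, 22, 27, 32, 48, 51, 54, 57, 60, 61, 66, 67, 71, 81, 85, 91, 98, 99, 102, 105, 108, 112, 115.
n = 24.
Position = ⌈10/100 · 24⌉ = ⌈2.4⌉ = 3.
The value at rank 3 is 22.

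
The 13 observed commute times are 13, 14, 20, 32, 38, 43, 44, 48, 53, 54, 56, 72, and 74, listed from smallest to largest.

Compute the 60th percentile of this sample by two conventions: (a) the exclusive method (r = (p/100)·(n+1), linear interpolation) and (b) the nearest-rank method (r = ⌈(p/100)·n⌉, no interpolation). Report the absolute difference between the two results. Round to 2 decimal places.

n = 13.
(a) r = 8.4; between ranks 8 (48) and 9 (53): 50.
(b) the nearest-rank method: rank 8 → 48.
|50 − 48| = 2.

2.00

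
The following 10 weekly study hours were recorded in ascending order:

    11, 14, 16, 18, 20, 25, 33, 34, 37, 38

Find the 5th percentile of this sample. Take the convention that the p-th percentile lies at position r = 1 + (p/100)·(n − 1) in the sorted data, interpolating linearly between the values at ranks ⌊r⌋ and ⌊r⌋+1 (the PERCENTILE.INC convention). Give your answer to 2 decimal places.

n = 10.
r = 1 + (5/100)·(10 − 1) = 1 + 0.45 = 1.45.
Rank 1 is 11 and rank 2 is 14.
Interpolate: 11 + 0.45·(14 − 11) = 11 + 0.45·3 = 12.35.

12.35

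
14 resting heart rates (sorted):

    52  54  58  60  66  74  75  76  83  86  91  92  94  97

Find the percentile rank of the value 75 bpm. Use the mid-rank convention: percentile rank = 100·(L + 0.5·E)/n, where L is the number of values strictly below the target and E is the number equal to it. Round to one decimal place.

Count below 75: L = 6; count equal: E = 1; n = 14.
Percentile rank = 100·(6 + 0.5·1)/14 = 100·6.5/14 = 46.43.

46.4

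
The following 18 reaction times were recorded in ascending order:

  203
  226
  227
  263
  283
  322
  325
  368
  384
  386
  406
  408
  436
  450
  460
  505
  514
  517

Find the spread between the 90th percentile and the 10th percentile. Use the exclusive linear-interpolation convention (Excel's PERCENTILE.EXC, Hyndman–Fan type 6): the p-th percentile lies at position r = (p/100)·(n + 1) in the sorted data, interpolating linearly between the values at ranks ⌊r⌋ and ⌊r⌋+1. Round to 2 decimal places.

n = 18.
P10: r = 1.9; ranks 1–2 are 203, 226; interpolating gives 223.7.
P90: r = 17.1; ranks 17–18 are 514, 517; interpolating gives 514.3.
Difference: 514.3 − 223.7 = 290.6.

290.60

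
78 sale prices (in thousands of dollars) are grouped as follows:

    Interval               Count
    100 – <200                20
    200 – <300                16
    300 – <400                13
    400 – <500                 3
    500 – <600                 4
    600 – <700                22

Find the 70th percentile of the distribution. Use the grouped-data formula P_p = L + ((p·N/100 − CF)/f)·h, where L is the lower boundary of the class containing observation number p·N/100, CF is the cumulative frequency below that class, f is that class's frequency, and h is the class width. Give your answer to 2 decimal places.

N = 78; target position k = 70/100 · 78 = 54.6.
Cumulative frequencies: 20, 36, 49, 52, 56, 78.
Observation 54.6 falls in the class 500 – <600.
L = 500, CF = 52, f = 4, h = 100.
P70 = 500 + ((54.6 − 52)/4)·100 = 500 + 65 = 565.

565.00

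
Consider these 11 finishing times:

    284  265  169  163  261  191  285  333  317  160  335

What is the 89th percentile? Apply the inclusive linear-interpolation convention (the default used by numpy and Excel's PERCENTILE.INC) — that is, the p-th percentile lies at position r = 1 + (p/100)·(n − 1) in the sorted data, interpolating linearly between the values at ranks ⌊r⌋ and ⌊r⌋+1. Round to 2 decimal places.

331.40

Sorted: 160, 163, 169, 191, 261, 265, 284, 285, 317, 333, 335.
n = 11.
r = 1 + (89/100)·(11 − 1) = 1 + 8.9 = 9.9.
Rank 9 is 317 and rank 10 is 333.
Interpolate: 317 + 0.9·(333 − 317) = 317 + 0.9·16 = 331.4.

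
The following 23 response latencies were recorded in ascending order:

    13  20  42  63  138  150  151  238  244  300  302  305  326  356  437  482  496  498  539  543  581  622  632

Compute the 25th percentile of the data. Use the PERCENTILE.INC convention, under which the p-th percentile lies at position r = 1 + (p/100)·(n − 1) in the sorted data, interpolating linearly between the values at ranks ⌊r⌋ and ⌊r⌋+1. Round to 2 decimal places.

n = 23.
r = 1 + (25/100)·(23 − 1) = 1 + 5.5 = 6.5.
Rank 6 is 150 and rank 7 is 151.
Interpolate: 150 + 0.5·(151 − 150) = 150 + 0.5·1 = 150.5.

150.50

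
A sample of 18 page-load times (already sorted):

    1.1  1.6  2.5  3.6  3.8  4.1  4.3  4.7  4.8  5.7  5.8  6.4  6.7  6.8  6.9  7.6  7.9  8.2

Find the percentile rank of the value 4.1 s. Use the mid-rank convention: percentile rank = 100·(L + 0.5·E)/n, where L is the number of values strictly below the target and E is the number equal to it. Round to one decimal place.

Count below 4.1: L = 5; count equal: E = 1; n = 18.
Percentile rank = 100·(5 + 0.5·1)/18 = 100·5.5/18 = 30.56.

30.6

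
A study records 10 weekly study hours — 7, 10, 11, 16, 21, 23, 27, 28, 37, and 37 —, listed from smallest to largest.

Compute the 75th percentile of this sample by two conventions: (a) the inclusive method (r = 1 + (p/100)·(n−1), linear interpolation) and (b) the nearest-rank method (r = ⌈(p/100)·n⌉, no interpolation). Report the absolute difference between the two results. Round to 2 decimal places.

0.25

n = 10.
(a) r = 7.75; between ranks 7 (27) and 8 (28): 27.75.
(b) the nearest-rank method: rank 8 → 28.
|27.75 − 28| = 0.25.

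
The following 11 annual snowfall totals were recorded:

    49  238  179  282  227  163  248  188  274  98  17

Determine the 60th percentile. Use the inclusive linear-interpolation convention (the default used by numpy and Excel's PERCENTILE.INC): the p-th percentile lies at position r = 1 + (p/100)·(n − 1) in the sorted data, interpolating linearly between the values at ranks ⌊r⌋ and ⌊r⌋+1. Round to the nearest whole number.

Sorted: 17, 49, 98, 163, 179, 188, 227, 238, 248, 274, 282.
n = 11.
r = 1 + (60/100)·(11 − 1) = 1 + 6 = 7.
r is an integer, so P60 is the value at rank 7: 227.

227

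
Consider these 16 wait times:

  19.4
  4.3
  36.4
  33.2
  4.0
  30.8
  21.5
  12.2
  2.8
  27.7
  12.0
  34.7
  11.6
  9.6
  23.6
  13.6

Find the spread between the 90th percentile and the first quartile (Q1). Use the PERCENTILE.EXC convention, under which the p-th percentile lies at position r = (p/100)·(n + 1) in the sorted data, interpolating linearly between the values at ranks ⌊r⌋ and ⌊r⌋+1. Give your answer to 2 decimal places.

Sorted: 2.8, 4.0, 4.3, 9.6, 11.6, 12.0, 12.2, 13.6, 19.4, 21.5, 23.6, 27.7, 30.8, 33.2, 34.7, 36.4.
n = 16.
P25: r = 4.25; ranks 4–5 are 9.6, 11.6; interpolating gives 10.1.
P90: r = 15.3; ranks 15–16 are 34.7, 36.4; interpolating gives 35.21.
Difference: 35.21 − 10.1 = 25.11.

25.11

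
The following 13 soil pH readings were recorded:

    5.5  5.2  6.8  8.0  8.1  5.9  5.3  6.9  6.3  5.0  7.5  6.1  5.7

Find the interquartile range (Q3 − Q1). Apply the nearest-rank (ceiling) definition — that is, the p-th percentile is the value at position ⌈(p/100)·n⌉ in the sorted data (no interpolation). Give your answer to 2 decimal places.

1.40

Sorted: 5.0, 5.2, 5.3, 5.5, 5.7, 5.9, 6.1, 6.3, 6.8, 6.9, 7.5, 8.0, 8.1.
n = 13.
P25: rank ⌈25/100·13⌉ = 4 → 5.5.
P75: rank ⌈75/100·13⌉ = 10 → 6.9.
Difference: 6.9 − 5.5 = 1.4.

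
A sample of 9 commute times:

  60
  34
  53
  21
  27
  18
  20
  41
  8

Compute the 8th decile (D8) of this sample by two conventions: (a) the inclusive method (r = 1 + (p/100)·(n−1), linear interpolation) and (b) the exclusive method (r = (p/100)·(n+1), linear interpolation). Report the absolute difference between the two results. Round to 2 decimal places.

7.20

Sorted: 8, 18, 20, 21, 27, 34, 41, 53, 60.
n = 9.
(a) r = 7.4; between ranks 7 (41) and 8 (53): 45.8.
(b) r = 8 → value at rank 8 = 53.
|45.8 − 53| = 7.2.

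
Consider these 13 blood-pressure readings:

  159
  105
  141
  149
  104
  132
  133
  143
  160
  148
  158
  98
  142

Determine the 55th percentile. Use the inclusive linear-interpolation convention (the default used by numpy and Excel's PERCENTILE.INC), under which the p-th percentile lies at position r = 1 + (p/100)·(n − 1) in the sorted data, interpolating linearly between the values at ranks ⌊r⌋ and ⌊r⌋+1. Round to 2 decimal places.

Sorted: 98, 104, 105, 132, 133, 141, 142, 143, 148, 149, 158, 159, 160.
n = 13.
r = 1 + (55/100)·(13 − 1) = 1 + 6.6 = 7.6.
Rank 7 is 142 and rank 8 is 143.
Interpolate: 142 + 0.6·(143 − 142) = 142 + 0.6·1 = 142.6.

142.60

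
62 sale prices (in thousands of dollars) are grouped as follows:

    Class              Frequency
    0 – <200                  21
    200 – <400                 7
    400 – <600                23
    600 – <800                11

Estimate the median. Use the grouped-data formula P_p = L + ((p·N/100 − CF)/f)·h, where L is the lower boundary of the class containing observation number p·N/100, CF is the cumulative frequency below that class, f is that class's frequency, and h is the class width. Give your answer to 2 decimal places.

426.09

N = 62; target position k = 50/100 · 62 = 31.
Cumulative frequencies: 21, 28, 51, 62.
Observation 31 falls in the class 400 – <600.
L = 400, CF = 28, f = 23, h = 200.
P50 = 400 + ((31 − 28)/23)·200 = 400 + 26.087 = 426.087.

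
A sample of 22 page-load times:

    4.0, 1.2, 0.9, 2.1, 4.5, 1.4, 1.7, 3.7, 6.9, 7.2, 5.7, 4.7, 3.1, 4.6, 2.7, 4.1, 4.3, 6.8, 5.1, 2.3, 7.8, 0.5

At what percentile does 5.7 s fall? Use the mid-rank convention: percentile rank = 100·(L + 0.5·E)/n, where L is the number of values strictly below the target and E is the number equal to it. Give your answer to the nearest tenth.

79.5

Sorted: 0.5, 0.9, 1.2, 1.4, 1.7, 2.1, 2.3, 2.7, 3.1, 3.7, 4.0, 4.1, 4.3, 4.5, 4.6, 4.7, 5.1, 5.7, 6.8, 6.9, 7.2, 7.8.
Count below 5.7: L = 17; count equal: E = 1; n = 22.
Percentile rank = 100·(17 + 0.5·1)/22 = 100·17.5/22 = 79.55.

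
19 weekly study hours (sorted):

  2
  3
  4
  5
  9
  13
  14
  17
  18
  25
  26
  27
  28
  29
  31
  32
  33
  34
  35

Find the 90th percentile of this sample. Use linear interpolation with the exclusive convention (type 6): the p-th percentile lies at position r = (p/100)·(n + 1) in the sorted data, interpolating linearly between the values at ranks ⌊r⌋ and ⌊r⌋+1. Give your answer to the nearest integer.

n = 19.
r = (90/100)·(19 + 1) = 18.
r is an integer, so P90 is the value at rank 18: 34.

34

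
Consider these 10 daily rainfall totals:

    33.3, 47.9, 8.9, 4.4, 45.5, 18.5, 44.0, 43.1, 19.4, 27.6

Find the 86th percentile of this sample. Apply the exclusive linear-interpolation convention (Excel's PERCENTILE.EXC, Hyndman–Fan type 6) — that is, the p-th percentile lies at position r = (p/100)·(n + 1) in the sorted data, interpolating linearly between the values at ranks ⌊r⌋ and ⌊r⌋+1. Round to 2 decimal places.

Sorted: 4.4, 8.9, 18.5, 19.4, 27.6, 33.3, 43.1, 44.0, 45.5, 47.9.
n = 10.
r = (86/100)·(10 + 1) = 9.46.
Rank 9 is 45.5 and rank 10 is 47.9.
Interpolate: 45.5 + 0.46·(47.9 − 45.5) = 45.5 + 0.46·2.4 = 46.604.

46.60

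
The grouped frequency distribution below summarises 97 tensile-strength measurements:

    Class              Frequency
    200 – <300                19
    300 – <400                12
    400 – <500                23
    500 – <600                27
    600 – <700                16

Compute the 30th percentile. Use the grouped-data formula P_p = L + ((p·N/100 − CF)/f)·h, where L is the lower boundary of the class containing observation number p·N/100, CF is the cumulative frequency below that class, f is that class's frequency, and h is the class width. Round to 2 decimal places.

384.17

N = 97; target position k = 30/100 · 97 = 29.1.
Cumulative frequencies: 19, 31, 54, 81, 97.
Observation 29.1 falls in the class 300 – <400.
L = 300, CF = 19, f = 12, h = 100.
P30 = 300 + ((29.1 − 19)/12)·100 = 300 + 84.1667 = 384.167.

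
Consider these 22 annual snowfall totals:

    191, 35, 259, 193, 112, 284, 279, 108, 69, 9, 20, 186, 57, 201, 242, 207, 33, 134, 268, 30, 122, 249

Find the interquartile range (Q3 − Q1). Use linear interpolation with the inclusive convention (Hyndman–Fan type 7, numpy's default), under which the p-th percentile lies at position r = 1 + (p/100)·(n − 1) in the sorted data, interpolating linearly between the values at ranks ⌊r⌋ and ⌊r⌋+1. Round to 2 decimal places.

173.25

Sorted: 9, 20, 30, 33, 35, 57, 69, 108, 112, 122, 134, 186, 191, 193, 201, 207, 242, 249, 259, 268, 279, 284.
n = 22.
P25: r = 6.25; ranks 6–7 are 57, 69; interpolating gives 60.
P75: r = 16.75; ranks 16–17 are 207, 242; interpolating gives 233.25.
Difference: 233.25 − 60 = 173.25.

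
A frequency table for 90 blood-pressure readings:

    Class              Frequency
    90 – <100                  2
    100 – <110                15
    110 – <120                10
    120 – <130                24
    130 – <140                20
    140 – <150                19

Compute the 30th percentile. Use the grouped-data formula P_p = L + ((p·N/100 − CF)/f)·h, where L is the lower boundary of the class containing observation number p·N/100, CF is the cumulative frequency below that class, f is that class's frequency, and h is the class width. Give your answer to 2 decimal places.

N = 90; target position k = 30/100 · 90 = 27.
Cumulative frequencies: 2, 17, 27, 51, 71, 90.
Observation 27 falls in the class 110 – <120.
L = 110, CF = 17, f = 10, h = 10.
P30 = 110 + ((27 − 17)/10)·10 = 110 + 10 = 120.

120.00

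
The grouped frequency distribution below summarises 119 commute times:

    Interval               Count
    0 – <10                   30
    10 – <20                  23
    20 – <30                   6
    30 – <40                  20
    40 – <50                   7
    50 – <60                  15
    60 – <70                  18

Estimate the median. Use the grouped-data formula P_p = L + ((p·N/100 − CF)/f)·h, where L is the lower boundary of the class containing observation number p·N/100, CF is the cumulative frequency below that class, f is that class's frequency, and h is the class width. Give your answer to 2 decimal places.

30.25

N = 119; target position k = 50/100 · 119 = 59.5.
Cumulative frequencies: 30, 53, 59, 79, 86, 101, 119.
Observation 59.5 falls in the class 30 – <40.
L = 30, CF = 59, f = 20, h = 10.
P50 = 30 + ((59.5 − 59)/20)·10 = 30 + 0.25 = 30.25.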